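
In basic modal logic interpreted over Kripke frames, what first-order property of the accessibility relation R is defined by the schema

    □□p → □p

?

density

Suppose □□p→□p is valid. Take Rxy and set V(p)={w : xR²w}. Then □□p at x, so □p at x, so p at y, i.e. ∃z(Rxz∧Rzy).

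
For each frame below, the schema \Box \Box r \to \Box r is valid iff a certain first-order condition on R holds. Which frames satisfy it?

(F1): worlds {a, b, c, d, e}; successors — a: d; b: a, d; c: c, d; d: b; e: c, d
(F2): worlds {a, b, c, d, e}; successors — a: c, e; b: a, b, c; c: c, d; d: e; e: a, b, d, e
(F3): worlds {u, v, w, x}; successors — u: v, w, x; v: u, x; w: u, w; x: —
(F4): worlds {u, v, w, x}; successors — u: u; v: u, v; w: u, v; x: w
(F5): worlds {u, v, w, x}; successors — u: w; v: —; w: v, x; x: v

Frame correspondent (Sahlqvist): \forall x \forall y (Rxy \to \exists z (Rxz \wedge Rzy)) — i.e. density.
(F1): fails — Rba but no z with Rbz and Rza.
(F2): condition met.
(F3): fails — Ruv but no z with Ruz and Rzv.
(F4): fails — Rxw but no z with Rxz and Rzw.
(F5): fails — Ruw but no z with Ruz and Rzw.

(F2)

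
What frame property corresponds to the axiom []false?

□⊥ is valid iff no world has any successor (otherwise □⊥ fails at any world with one).
Conversely, any frame satisfying forall x forall y ~Rxy validates the schema.
Frame condition: forall x forall y ~Rxy.

emptiness of R: forall x forall y ~Rxy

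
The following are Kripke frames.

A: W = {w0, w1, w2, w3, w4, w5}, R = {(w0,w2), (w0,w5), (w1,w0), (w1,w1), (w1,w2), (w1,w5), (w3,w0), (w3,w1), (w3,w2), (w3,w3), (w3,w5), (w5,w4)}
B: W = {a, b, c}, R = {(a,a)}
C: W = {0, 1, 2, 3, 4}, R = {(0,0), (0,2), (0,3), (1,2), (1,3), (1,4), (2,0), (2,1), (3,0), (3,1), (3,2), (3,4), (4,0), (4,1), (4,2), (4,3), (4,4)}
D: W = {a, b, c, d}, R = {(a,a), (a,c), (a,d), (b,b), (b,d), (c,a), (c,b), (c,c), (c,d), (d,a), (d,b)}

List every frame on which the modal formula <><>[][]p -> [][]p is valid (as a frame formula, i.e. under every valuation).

B

This is the axiom for a generalized confluence (Geach) condition; its first-order frame correspondent is forall x forall y forall z ((x R^2 y & x R^2 z) -> exists w (y R^2 w & z = w)).
A: fails — w0R²w4, w0R²w4 but no w with w4R²w and w4=w.
B: ✓.
C: fails — 0R²2, 0R²1 but no w with 2R²w and 1=w.
D: fails — aR²b, aR²c but no w with bR²w and c=w.
Valid on: B.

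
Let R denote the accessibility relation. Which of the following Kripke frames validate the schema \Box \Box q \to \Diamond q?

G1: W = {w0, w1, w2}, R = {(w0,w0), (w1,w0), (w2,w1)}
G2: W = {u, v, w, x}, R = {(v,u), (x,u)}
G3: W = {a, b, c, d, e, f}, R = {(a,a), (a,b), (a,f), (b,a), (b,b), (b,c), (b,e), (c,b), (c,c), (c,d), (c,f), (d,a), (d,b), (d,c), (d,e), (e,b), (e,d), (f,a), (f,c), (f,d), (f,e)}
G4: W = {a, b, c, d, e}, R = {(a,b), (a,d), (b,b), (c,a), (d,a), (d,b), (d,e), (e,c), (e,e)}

G3

Frame correspondent (Sahlqvist): \forall x \exists w (x R^2 w \wedge xRw) — i.e. a generalized confluence (Geach) condition.
G1: fails — at w2 but no w with w2R²w and w2Rw.
G2: fails — at u but no t with uR²t and uRt.
G3: holds.
G4: fails — at c but no w with cR²w and cRw.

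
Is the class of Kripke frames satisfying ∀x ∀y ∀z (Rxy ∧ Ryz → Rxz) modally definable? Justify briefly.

This is a Sahlqvist condition; the 4 axiom □q → □□q defines it.
Suppose □q→□□q is valid. Take Rxy, Ryz and set V(q)={w : Rxw}. Then □q at x, so □□q at x, so □q at y, so q at z, i.e. Rxz.

Definable; □q → □□q defines it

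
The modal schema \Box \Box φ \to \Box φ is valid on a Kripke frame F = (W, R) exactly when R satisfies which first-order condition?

Suppose □□φ→□φ is valid. Take Rxy and set V(φ)={w : xR²w}. Then □□φ at x, so □φ at x, so φ at y, i.e. ∃z(Rxz∧Rzy).

density: \forall x \forall y (Rxy \to \exists z (Rxz \wedge Rzy))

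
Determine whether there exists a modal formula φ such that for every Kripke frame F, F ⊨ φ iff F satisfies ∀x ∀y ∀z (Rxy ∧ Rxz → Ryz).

The condition is the Euclidean property. A defining modal formula is ◇p → □◇p.

Yes, by ◇p → □◇p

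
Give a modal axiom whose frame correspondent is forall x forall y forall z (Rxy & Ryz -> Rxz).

A defining formula is □ψ → □□ψ (the 4 axiom).
Suppose □ψ→□□ψ is valid. Take Rxy, Ryz and set V(ψ)={w : Rxw}. Then □ψ at x, so □□ψ at x, so □ψ at y, so ψ at z, i.e. Rxz.

□ψ → □□ψ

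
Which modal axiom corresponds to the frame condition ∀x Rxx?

□s → s

The condition is reflexivity. The T schema □s → s defines it.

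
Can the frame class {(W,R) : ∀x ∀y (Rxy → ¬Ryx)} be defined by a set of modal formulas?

If a class were modally definable it would be closed under surjective bounded morphisms (Goldblatt–Thomason).
The 3-cycle (worlds s,t,u with s→t→u→s) is asymmetric. Mapping every world to a single reflexive point • is a surjective bounded morphism, and the reflexive point is not asymmetric (R•• but asymmetry requires ¬R••).
So no modal formula (or set of formulas) defines exactly the asymmetric frames.

Not definable by any modal formula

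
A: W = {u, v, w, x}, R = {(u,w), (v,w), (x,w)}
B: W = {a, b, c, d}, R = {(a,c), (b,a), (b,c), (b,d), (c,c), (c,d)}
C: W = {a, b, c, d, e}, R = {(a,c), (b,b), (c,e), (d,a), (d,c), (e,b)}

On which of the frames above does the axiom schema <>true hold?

C

The schema corresponds to seriality: forall x exists y Rxy.
A: fails — world w has no successor.
B: fails — world d has no successor.
C: condition met.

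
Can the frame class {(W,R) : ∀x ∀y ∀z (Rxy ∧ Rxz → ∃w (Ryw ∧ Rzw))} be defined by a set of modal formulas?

Definable; ◇□q → □◇q defines it

This is a Sahlqvist condition; the .2 axiom ◇□q → □◇q defines it.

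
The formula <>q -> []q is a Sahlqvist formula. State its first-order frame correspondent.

partial functionality

Suppose ◇q→□q is valid. Take Rxy, Rxz and set V(q)={y}. Then ◇q at x, so □q at x, so q at z, i.e. z=y.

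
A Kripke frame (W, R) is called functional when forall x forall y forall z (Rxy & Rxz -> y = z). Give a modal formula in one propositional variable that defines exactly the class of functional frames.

A defining formula is ◇q → □q (the CD axiom).
Suppose ◇q→□q is valid. Take Rxy, Rxz and set V(q)={y}. Then ◇q at x, so □q at x, so q at z, i.e. z=y.

◇q → □q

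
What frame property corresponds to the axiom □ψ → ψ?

Suppose □ψ→ψ is valid. At any x set V(ψ)={w : Rxw}. Then □ψ holds at x, so ψ holds at x, i.e. Rxx.

reflexivity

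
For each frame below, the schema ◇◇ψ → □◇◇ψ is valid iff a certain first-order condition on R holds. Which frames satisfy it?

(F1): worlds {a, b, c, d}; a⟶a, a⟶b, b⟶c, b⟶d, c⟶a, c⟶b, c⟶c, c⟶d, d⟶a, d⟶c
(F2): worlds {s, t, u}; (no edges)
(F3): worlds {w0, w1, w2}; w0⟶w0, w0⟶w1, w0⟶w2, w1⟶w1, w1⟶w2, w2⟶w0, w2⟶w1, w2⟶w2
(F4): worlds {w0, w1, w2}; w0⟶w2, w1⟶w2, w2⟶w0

(F1), (F2), (F3)

This is the axiom for a generalized confluence (Geach) condition; its first-order frame correspondent is ∀x ∀y ∀z ((xR²y ∧ xRz) → ∃w (y = w ∧ zR²w)).
(F1): condition met.
(F2): condition met.
(F3): condition met.
(F4): fails — w0R²w0, w0Rw2 but no w with w0=w and w2R²w.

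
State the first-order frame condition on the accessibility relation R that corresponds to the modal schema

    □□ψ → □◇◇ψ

∀x ∀z (xRz → ∃w (xR²w ∧ zR²w))

This is a Sahlqvist (Geach-type) schema ◇^0□^2ψ → □^1◇^2ψ.
Minimal-valuation argument: fix x; take any y with xR^0y and any z with xR^1z. Set V(ψ) to the set of worlds R-reachable from y in exactly 2 steps. Then □^2ψ holds at y, so the antecedent holds at x; validity forces ◇^2ψ at z, giving a w with zR^2w and yR^2w.
First-order correspondent: ∀x ∀z (xRz → ∃w (xR²w ∧ zR²w)).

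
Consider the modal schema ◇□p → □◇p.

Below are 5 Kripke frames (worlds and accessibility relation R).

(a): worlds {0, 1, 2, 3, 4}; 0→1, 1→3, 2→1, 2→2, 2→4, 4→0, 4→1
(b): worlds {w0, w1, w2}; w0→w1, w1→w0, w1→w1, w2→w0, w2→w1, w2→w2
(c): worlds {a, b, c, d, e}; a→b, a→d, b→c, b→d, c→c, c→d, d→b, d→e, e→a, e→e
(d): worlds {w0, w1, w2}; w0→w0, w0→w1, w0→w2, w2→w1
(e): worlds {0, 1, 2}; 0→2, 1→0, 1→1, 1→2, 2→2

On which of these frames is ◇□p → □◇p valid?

The schema corresponds to convergence: ∀x ∀y ∀z (Rxy ∧ Rxz → ∃w (Ryw ∧ Rzw)).
(a): fails — R13 and R13 but 3 and 3 have no common successor.
(b): holds.
(c): fails — Rab and Rad but b and d have no common successor.
(d): fails — Rw0w1 and Rw0w1 but w1 and w1 have no common successor.
(e): holds.
Valid on: (b), (e).

(b), (e)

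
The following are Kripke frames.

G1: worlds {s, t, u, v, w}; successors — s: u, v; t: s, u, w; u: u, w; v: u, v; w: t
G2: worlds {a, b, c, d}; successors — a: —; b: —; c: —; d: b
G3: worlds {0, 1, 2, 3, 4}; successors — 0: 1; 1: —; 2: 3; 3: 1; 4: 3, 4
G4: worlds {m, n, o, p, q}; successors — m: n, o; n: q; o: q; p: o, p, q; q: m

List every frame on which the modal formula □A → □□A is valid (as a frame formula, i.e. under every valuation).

Frame correspondent (Sahlqvist): ∀x ∀y ∀z (Rxy ∧ Ryz → Rxz) — i.e. transitivity.
G1: fails — Rwt and Rts but not Rws.
G2: holds.
G3: fails — R43 and R31 but not R41.
G4: fails — Rmo and Roq but not Rmq.
Valid on: G2.

G2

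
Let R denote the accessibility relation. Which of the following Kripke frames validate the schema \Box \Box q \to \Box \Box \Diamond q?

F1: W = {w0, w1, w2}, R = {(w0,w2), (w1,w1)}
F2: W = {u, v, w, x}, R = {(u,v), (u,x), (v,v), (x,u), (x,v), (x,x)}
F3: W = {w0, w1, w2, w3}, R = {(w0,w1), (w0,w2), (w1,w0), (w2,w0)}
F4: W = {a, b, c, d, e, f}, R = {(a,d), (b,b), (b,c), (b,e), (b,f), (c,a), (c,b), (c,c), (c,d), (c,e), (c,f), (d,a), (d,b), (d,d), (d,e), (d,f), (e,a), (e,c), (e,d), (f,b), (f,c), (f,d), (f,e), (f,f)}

F1, F2, F4

Frame correspondent (Sahlqvist): \forall x \forall z (x R^2 z \to \exists w (x R^2 w \wedge zRw)) — i.e. a generalized confluence (Geach) condition.
F1: ✓.
F2: ✓.
F3: fails — w0R²w0 but no w with w0R²w and w0Rw.
F4: ✓.
Valid on: F1, F2, F4.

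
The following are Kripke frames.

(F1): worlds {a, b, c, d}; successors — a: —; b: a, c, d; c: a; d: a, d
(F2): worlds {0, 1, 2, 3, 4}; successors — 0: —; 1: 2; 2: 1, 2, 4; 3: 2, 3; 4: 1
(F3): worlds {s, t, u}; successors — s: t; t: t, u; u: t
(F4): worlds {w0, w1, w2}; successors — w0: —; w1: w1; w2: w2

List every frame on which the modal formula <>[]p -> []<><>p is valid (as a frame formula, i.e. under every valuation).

The schema corresponds to a generalized confluence (Geach) condition: forall x forall y forall z ((xRy & xRz) -> exists w (yRw & z R^2 w)).
(F1): fails — bRa, bRa but no w with aRw and aR²w.
(F2): fails — 2R4, 2R4 but no w with 4Rw and 4R²w.
(F3): satisfies the condition.
(F4): satisfies the condition.
Valid on: (F3), (F4).

(F3), (F4)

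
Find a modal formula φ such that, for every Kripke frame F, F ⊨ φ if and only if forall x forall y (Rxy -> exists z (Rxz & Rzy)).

□□s → □s

A defining formula is □□s → □s (the C4 axiom).
Suppose □□s→□s is valid. Take Rxy and set V(s)={w : xR²w}. Then □□s at x, so □s at x, so s at y, i.e. ∃z(Rxz∧Rzy).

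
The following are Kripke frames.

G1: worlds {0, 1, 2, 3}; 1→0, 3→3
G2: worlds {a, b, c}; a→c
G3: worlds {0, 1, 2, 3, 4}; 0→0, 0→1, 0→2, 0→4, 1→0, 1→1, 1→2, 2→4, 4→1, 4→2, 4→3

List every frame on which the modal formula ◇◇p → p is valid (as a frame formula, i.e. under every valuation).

G1, G2

Frame correspondent (Sahlqvist): ∀x ∀y (xR²y → ∃w (y = w ∧ x = w)) — i.e. a generalized confluence (Geach) condition.
G1: ✓.
G2: ✓.
G3: fails — 0R²1 but 1 ≠ 0.
Valid on: G1, G2.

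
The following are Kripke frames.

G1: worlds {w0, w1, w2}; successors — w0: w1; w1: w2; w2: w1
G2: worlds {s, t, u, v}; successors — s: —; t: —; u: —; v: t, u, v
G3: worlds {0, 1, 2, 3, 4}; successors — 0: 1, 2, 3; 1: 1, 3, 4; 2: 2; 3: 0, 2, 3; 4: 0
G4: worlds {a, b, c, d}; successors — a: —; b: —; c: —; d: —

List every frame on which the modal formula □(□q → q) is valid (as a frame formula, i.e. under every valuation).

G4

The schema corresponds to shift-reflexivity: ∀x ∀y (Rxy → Ryy).
G1: fails — Rw1w2 but not Rw2w2.
G2: fails — Rvt but not Rtt.
G3: fails — R14 but not R44.
G4: condition met.
Valid on: G4.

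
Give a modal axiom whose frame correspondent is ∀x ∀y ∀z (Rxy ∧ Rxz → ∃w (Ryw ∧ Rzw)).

A defining formula is ◇□p → □◇p (the .2 axiom).
Suppose ◇□p→□◇p is valid. Take Rxy, Rxz and set V(p)={w : Ryw}. Then □p at y so ◇□p at x, so □◇p at x, so ◇p at z, giving w with Rzw and Ryw.

◇□p → □◇p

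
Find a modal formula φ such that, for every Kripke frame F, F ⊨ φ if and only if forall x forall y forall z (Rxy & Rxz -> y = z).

A defining formula is ◇p → □p (the CD axiom).

◇p → □p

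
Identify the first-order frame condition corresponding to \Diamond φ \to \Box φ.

Suppose ◇φ→□φ is valid. Take Rxy, Rxz and set V(φ)={y}. Then ◇φ at x, so □φ at x, so φ at z, i.e. z=y.
Conversely, on a frame with partial functionality the schema holds at every world under every valuation.
Frame condition: \forall x \forall y \forall z (Rxy \wedge Rxz \to y = z).

Partial functionality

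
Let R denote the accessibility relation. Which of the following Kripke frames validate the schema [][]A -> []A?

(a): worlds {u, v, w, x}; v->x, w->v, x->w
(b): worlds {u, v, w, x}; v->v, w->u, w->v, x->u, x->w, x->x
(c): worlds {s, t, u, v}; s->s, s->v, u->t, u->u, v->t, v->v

(c)

Frame correspondent (Sahlqvist): forall x forall y (Rxy -> exists z (Rxz & Rzy)) — i.e. density.
(a): fails — Rxw but no z with Rxz and Rzw.
(b): fails — Rwu but no z with Rwz and Rzu.
(c): satisfies the condition.
Valid on: (c).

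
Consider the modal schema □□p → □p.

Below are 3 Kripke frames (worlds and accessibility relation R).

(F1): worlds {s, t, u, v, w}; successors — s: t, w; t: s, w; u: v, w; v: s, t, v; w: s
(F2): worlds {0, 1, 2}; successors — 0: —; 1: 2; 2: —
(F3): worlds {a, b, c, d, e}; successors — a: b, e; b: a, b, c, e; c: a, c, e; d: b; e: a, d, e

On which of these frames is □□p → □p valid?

(F3)

Frame correspondent (Sahlqvist): ∀x ∀y (Rxy → ∃z (Rxz ∧ Rzy)) — i.e. density.
(F1): fails — Ruw but no z with Ruz and Rzw.
(F2): fails — R12 but no z with R1z and Rz2.
(F3): holds.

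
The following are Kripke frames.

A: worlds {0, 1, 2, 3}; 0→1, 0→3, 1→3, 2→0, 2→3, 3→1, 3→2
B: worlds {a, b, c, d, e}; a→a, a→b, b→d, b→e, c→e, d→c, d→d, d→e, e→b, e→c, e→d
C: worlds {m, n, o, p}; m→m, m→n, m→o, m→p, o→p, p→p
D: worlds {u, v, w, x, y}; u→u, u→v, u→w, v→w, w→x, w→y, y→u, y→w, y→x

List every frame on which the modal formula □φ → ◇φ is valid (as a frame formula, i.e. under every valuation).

A, B

Frame correspondent (Sahlqvist): ∀x ∃y Rxy — i.e. seriality.
A: satisfies the condition.
B: satisfies the condition.
C: fails — world n has no successor.
D: fails — world x has no successor.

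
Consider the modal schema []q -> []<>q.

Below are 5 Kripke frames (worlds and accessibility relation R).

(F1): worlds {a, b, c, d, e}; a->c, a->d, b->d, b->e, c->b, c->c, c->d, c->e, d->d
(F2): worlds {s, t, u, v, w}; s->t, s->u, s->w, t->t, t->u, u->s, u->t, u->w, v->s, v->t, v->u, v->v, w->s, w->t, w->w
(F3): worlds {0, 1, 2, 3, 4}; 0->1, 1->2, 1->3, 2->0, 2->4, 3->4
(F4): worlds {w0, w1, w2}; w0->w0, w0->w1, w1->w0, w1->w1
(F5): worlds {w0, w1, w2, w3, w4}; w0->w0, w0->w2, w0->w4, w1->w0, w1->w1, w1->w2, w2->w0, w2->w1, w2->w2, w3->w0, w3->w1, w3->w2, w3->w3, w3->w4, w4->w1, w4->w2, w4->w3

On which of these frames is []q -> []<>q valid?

(F2), (F4), (F5)

This is the axiom for a generalized confluence (Geach) condition; its first-order frame correspondent is forall x forall z (xRz -> exists w (xRw & zRw)).
(F1): fails — bRe but no w with bRw and eRw.
(F2): holds.
(F3): fails — 0R1 but no w with 0Rw and 1Rw.
(F4): holds.
(F5): holds.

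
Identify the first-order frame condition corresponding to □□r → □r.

Suppose □□r→□r is valid. Take Rxy and set V(r)={w : xR²w}. Then □□r at x, so □r at x, so r at y, i.e. ∃z(Rxz∧Rzy).
The converse is a direct semantic check.
Frame condition: ∀x ∀y (Rxy → ∃z (Rxz ∧ Rzy)).

density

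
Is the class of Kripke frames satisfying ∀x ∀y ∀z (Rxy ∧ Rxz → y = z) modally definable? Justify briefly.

Yes: it is partial functionality, defined by the CD schema ◇p → □p.
Suppose ◇p→□p is valid. Take Rxy, Rxz and set V(p)={y}. Then ◇p at x, so □p at x, so p at z, i.e. z=y.

Yes, by ◇p → □p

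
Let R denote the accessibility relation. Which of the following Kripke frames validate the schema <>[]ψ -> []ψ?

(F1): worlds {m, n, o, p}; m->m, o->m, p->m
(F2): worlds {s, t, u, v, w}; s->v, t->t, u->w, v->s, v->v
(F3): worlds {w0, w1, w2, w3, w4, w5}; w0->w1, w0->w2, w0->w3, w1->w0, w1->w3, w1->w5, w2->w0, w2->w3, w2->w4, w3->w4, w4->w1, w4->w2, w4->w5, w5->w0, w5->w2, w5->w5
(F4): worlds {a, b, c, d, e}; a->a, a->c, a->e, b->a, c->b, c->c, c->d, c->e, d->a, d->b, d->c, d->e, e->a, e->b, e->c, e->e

Frame correspondent (Sahlqvist): forall x forall y forall z (Rxy & Rxz -> Ryz) — i.e. the Euclidean property.
(F1): satisfies the condition.
(F2): fails — Ruw and Ruw but not Rww.
(F3): fails — Rw0w1 and Rw0w1 but not Rw1w1.
(F4): fails — Rac and Raa but not Rca.
Valid on: (F1).

(F1)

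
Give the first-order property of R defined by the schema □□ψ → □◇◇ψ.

This is a Sahlqvist (Geach-type) schema ◇^0□^2ψ → □^1◇^2ψ.
Minimal-valuation argument: fix x; take any y with xR^0y and any z with xR^1z. Set V(ψ) to the set of worlds R-reachable from y in exactly 2 steps. Then □^2ψ holds at y, so the antecedent holds at x; validity forces ◇^2ψ at z, giving a w with zR^2w and yR^2w.
First-order correspondent: ∀x ∀z (xRz → ∃w (xR²w ∧ zR²w)).

∀x ∀z (xRz → ∃w (xR²w ∧ zR²w))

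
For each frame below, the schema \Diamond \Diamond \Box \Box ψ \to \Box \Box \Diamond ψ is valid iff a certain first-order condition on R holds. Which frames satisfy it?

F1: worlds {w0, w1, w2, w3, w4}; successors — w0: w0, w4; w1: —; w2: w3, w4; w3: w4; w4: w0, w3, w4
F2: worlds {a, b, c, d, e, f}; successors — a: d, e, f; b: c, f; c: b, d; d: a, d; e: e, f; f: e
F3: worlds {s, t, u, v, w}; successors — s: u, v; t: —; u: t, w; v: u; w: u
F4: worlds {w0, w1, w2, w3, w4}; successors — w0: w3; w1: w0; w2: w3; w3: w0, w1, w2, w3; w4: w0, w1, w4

Frame correspondent (Sahlqvist): \forall x \forall y \forall z ((x R^2 y \wedge x R^2 z) \to \exists w (y R^2 w \wedge zRw)) — i.e. a generalized confluence (Geach) condition.
F1: condition met.
F2: fails — aR²e, aR²d but no w with eR²w and dRw.
F3: fails — sR²t, sR²t but no w* with tR²w* and tRw*.
F4: fails — w0R²w1, w0R²w1 but no w with w1R²w and w1Rw.

F1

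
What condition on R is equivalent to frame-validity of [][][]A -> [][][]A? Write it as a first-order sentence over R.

This is a Sahlqvist (Geach-type) schema ◇^0□^3A → □^3◇^0A.
Minimal-valuation argument: fix x; take any y with xR^0y and any z with xR^3z. Set V(A) to the set of worlds R-reachable from y in exactly 3 steps. Then □^3A holds at y, so the antecedent holds at x; validity forces ◇^0A at z, giving a w with zR^0w and yR^3w.
First-order correspondent: forall x forall z (x R^3 z -> exists w (x R^3 w & z = w)).

forall x forall z (x R^3 z -> exists w (x R^3 w & z = w))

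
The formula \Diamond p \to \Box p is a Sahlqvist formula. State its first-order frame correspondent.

Suppose ◇p→□p is valid. Take Rxy, Rxz and set V(p)={y}. Then ◇p at x, so □p at x, so p at z, i.e. z=y.
Conversely, any frame satisfying \forall x \forall y \forall z (Rxy \wedge Rxz \to y = z) validates the schema.
Frame condition: \forall x \forall y \forall z (Rxy \wedge Rxz \to y = z).

partial functionality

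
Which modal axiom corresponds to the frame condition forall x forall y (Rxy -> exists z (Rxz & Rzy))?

□□ψ → □ψ

This is density; the standard corresponding axiom is C4: □□ψ → □ψ.
Suppose □□ψ→□ψ is valid. Take Rxy and set V(ψ)={w : xR²w}. Then □□ψ at x, so □ψ at x, so ψ at y, i.e. ∃z(Rxz∧Rzy).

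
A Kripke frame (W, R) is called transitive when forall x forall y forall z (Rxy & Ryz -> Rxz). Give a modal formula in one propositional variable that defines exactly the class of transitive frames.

□s → □□s

A defining formula is □s → □□s (the 4 axiom).
Suppose □s→□□s is valid. Take Rxy, Ryz and set V(s)={w : Rxw}. Then □s at x, so □□s at x, so □s at y, so s at z, i.e. Rxz.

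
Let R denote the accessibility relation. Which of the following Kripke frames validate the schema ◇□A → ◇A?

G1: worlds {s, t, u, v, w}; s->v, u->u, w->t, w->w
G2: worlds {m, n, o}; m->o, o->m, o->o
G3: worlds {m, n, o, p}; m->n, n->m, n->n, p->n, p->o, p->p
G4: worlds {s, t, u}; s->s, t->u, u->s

G2

The schema corresponds to a generalized confluence (Geach) condition: ∀x ∀y (xRy → ∃w (yRw ∧ xRw)).
G1: fails — sRv but no w* with vRw* and sRw*.
G2: holds.
G3: fails — pRo but no w with oRw and pRw.
G4: fails — tRu but no w with uRw and tRw.
Valid on: G2.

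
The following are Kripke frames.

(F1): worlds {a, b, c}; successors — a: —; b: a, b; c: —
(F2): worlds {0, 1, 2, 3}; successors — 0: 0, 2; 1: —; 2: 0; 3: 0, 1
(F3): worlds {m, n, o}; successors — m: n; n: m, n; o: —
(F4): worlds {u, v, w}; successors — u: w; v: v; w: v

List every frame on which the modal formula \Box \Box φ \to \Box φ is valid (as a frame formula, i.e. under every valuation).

(F1), (F3)

This is the axiom for density; its first-order frame correspondent is \forall x \forall y (Rxy \to \exists z (Rxz \wedge Rzy)).
(F1): satisfies the condition.
(F2): fails — R31 but no z with R3z and Rz1.
(F3): satisfies the condition.
(F4): fails — Ruw but no z with Ruz and Rzw.
Valid on: (F1), (F3).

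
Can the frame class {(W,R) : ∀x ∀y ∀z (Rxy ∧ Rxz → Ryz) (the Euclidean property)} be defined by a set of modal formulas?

Yes, by ◇q → □◇q

This is a Sahlqvist condition; the 5 axiom ◇q → □◇q defines it.
Suppose ◇q→□◇q is valid. Take Rxy, Rxz and set V(q)={y}. Then ◇q at x, so □◇q at x, so ◇q at z, so some w with Rzw has q; w=y, i.e. Rzy. By symmetry of the argument, Ryz.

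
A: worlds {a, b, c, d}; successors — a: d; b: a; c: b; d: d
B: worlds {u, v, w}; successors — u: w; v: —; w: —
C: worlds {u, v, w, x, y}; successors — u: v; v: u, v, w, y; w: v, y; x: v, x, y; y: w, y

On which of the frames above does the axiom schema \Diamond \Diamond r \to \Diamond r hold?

This is the axiom for transitivity; its first-order frame correspondent is \forall x \forall y \forall z (Rxy \wedge Ryz \to Rxz).
A: fails — Rba and Rad but not Rbd.
B: holds.
C: fails — Ruv and Rvw but not Ruw.
Valid on: B.

B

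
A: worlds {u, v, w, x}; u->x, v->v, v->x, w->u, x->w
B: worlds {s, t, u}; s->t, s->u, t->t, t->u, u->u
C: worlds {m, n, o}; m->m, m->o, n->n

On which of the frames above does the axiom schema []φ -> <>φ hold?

The schema corresponds to seriality: forall x exists y Rxy.
A: condition met.
B: condition met.
C: fails — world o has no successor.

A, B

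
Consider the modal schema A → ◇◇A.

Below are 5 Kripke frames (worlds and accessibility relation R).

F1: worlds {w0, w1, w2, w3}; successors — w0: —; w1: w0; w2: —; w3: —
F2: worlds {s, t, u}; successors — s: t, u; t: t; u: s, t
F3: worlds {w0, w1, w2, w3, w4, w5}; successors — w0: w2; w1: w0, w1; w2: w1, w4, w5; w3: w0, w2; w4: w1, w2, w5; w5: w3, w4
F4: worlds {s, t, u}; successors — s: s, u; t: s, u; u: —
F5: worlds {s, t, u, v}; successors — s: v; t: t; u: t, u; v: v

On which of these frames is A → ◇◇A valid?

F2

This is the axiom for a generalized confluence (Geach) condition; its first-order frame correspondent is ∀x ∃w (x = w ∧ xR²w).
F1: fails — at w0 but no w with w0=w and w0R²w.
F2: ✓.
F3: fails — at w0 but no w with w0=w and w0R²w.
F4: fails — at t but no w with t=w and tR²w.
F5: fails — at s but no w with s=w and sR²w.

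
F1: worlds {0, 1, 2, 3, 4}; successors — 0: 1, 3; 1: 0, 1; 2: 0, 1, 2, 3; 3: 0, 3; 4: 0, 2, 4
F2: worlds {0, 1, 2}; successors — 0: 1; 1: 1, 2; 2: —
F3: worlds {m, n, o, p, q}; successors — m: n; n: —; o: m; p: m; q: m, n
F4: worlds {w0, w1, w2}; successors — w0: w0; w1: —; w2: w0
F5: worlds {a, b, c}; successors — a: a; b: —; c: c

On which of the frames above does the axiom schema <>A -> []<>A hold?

F4, F5

The schema corresponds to the Euclidean property: forall x forall y forall z (Rxy & Rxz -> Ryz).
F1: fails — R01 and R03 but not R13.
F2: fails — R12 and R12 but not R22.
F3: fails — Rmn and Rmn but not Rnn.
F4: satisfies the condition.
F5: satisfies the condition.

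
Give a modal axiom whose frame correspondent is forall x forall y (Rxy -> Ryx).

s → □◇s

This is symmetry; the standard corresponding axiom is B: s → □◇s.
Suppose s→□◇s is valid. Take Rxy and set V(s)={x}. Then s at x, so □◇s at x, so ◇s at y, so some z with Ryz has s; z=x, i.e. Ryx.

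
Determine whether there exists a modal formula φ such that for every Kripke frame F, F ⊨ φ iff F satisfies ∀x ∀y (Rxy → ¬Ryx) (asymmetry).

No

Any modally definable frame class is closed under surjective bounded morphisms.
The 3-cycle (worlds w0,w1,w2 with w0→w1→w2→w0) is asymmetric. Mapping every world to a single reflexive point • is a surjective bounded morphism, and the reflexive point is not asymmetric (R•• but asymmetry requires ¬R••).
So the class is not modally definable.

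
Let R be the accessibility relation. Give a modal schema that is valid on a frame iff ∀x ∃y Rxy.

A defining formula is □r → ◇r (the D axiom).
Suppose □r→◇r is valid. At any x set V(r)=W. Then □r at x, so ◇r at x, so x has a successor.

□r → ◇r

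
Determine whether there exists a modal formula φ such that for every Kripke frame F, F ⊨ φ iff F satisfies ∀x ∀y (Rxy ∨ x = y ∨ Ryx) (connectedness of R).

If a class were modally definable it would be closed under disjoint unions (Goldblatt–Thomason).
Take 4 disjoint single-world reflexive frames: each is trivially connected, but their disjoint union has 4 worlds with no edge between distinct components, so it is not connected.
So the class is not modally definable.

No — not modally definable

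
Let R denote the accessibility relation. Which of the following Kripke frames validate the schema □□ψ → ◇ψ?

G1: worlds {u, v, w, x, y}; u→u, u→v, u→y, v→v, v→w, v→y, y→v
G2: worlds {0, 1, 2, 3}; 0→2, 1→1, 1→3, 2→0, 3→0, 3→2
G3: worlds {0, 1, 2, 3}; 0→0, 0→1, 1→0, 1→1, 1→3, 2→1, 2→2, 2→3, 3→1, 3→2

G3

The schema corresponds to a generalized confluence (Geach) condition: ∀x ∃w (xR²w ∧ xRw).
G1: fails — at w but no t with wR²t and wRt.
G2: fails — at 0 but no w with 0R²w and 0Rw.
G3: ✓.
Valid on: G3.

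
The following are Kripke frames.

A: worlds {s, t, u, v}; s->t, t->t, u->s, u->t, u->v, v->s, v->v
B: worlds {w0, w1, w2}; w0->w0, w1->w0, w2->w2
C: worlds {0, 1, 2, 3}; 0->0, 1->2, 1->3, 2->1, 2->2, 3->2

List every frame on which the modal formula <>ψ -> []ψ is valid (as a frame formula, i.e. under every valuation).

B

This is the axiom for partial functionality; its first-order frame correspondent is forall x forall y forall z (Rxy & Rxz -> y = z).
A: fails — u sees both s and t.
B: satisfies the condition.
C: fails — 1 sees both 2 and 3.
Valid on: B.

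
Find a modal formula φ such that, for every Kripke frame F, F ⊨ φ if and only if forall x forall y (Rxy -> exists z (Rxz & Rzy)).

□□s → □s

A defining formula is □□s → □s (the C4 axiom).
Suppose □□s→□s is valid. Take Rxy and set V(s)={w : xR²w}. Then □□s at x, so □s at x, so s at y, i.e. ∃z(Rxz∧Rzy).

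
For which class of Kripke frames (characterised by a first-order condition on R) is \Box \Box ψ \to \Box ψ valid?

This schema is the C4 axiom.
Its frame correspondent is density — \forall x \forall y (Rxy \to \exists z (Rxz \wedge Rzy)).

Density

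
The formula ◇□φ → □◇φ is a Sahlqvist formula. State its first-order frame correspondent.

This is the .2 axiom.
Its frame correspondent is convergence — ∀x ∀y ∀z (Rxy ∧ Rxz → ∃w (Ryw ∧ Rzw)).

convergence: ∀x ∀y ∀z (Rxy ∧ Rxz → ∃w (Ryw ∧ Rzw))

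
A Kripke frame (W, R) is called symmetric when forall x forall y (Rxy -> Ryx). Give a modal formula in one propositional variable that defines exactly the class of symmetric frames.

A defining formula is r → □◇r (the B axiom).
Suppose r→□◇r is valid. Take Rxy and set V(r)={x}. Then r at x, so □◇r at x, so ◇r at y, so some z with Ryz has r; z=x, i.e. Ryx.

r → □◇r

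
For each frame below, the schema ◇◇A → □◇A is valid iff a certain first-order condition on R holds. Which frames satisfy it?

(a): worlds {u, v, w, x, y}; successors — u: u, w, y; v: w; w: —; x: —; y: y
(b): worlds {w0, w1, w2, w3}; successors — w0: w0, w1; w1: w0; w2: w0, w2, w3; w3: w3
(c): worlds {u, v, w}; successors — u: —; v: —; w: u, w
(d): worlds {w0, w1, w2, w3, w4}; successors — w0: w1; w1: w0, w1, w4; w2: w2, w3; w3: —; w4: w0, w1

none

This is the axiom for a generalized confluence (Geach) condition; its first-order frame correspondent is ∀x ∀y ∀z ((xR²y ∧ xRz) → ∃w (y = w ∧ zRw)).
(a): fails — uR²u, uRw but no t with u=t and wRt.
(b): fails — w0R²w1, w0Rw1 but no w with w1=w and w1Rw.
(c): fails — wR²u, wRu but no t with u=t and uRt.
(d): fails — w1R²w0, w1Rw0 but no w with w0=w and w0Rw.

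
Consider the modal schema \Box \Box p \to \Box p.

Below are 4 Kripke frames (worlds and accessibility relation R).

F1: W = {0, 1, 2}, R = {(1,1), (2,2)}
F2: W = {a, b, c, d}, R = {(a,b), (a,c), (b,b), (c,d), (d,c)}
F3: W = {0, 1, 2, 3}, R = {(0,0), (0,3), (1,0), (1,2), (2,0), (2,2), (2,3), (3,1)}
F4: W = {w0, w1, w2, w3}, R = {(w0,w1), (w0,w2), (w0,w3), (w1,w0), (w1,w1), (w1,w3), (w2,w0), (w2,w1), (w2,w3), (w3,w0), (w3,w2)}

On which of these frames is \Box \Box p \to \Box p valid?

F1, F4

This is the axiom for density; its first-order frame correspondent is \forall x \forall y (Rxy \to \exists z (Rxz \wedge Rzy)).
F1: holds.
F2: fails — Rcd but no z with Rcz and Rzd.
F3: fails — R31 but no z with R3z and Rz1.
F4: holds.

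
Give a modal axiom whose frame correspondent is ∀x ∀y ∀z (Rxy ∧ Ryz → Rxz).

This is transitivity; the standard corresponding axiom is 4: □ψ → □□ψ.
Suppose □ψ→□□ψ is valid. Take Rxy, Ryz and set V(ψ)={w : Rxw}. Then □ψ at x, so □□ψ at x, so □ψ at y, so ψ at z, i.e. Rxz.

□ψ → □□ψ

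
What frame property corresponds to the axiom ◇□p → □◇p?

convergence: ∀x ∀y ∀z (Rxy ∧ Rxz → ∃w (Ryw ∧ Rzw))

Suppose ◇□p→□◇p is valid. Take Rxy, Rxz and set V(p)={w : Ryw}. Then □p at y so ◇□p at x, so □◇p at x, so ◇p at z, giving w with Rzw and Ryw.
Conversely, on a frame with convergence the schema holds at every world under every valuation.
So the correspondent is convergence.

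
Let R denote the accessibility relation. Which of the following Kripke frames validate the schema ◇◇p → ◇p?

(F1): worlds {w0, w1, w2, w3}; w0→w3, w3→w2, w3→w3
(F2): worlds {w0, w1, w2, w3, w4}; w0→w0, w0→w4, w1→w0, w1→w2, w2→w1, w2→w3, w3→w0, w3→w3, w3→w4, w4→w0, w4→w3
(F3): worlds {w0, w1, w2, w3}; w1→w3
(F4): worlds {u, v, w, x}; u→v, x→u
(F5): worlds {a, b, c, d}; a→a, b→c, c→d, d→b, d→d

This is the axiom for transitivity; its first-order frame correspondent is ∀x ∀y ∀z (Rxy ∧ Ryz → Rxz).
(F1): fails — Rw0w3 and Rw3w2 but not Rw0w2.
(F2): fails — Rw1w2 and Rw2w1 but not Rw1w1.
(F3): holds.
(F4): fails — Rxu and Ruv but not Rxv.
(F5): fails — Rbc and Rcd but not Rbd.
Valid on: (F3).

(F3)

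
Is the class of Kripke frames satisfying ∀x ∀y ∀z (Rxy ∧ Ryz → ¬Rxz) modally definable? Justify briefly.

Modal frame validity is preserved under surjective bounded morphisms.
The 5-cycle (worlds a,b,c,d,e with a→b→c→d→e→a) is intransitive. Mapping every world to a single reflexive point • is a surjective bounded morphism; the reflexive point is not intransitive (R••∧R•• but R••).
So no modal formula (or set of formulas) defines exactly the intransitive frames.

No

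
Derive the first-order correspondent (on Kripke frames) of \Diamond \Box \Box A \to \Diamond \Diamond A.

\forall x \forall y (xRy \to \exists w (y R^2 w \wedge x R^2 w))

This is a Sahlqvist (Geach-type) schema ◇^1□^2A → □^0◇^2A.
Minimal-valuation argument: fix x; take any y with xR^1y and any z with xR^0z. Set V(A) to the set of worlds R-reachable from y in exactly 2 steps. Then □^2A holds at y, so the antecedent holds at x; validity forces ◇^2A at z, giving a w with zR^2w and yR^2w.
First-order correspondent: \forall x \forall y (xRy \to \exists w (y R^2 w \wedge x R^2 w)).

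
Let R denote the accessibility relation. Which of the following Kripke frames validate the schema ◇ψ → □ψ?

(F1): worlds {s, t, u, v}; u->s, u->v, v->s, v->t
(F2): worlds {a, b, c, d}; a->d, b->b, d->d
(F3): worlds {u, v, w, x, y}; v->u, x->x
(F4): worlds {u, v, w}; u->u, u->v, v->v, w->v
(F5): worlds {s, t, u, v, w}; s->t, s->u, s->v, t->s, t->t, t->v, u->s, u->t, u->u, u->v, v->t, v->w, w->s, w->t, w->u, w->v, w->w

Frame correspondent (Sahlqvist): ∀x ∀y ∀z (Rxy ∧ Rxz → y = z) — i.e. partial functionality.
(F1): fails — u sees both s and v.
(F2): holds.
(F3): holds.
(F4): fails — u sees both u and v.
(F5): fails — s sees both t and u.
Valid on: (F2), (F3).

(F2), (F3)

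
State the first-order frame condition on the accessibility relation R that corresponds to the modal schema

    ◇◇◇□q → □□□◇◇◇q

∀x ∀y ∀z ((xR³y ∧ xR³z) → ∃w (yRw ∧ zR³w))

This is a Sahlqvist (Geach-type) schema ◇^3□^1q → □^3◇^3q.
Minimal-valuation argument: fix x; take any y with xR^3y and any z with xR^3z. Set V(q) to the set of worlds R-reachable from y in exactly 1 step. Then □^1q holds at y, so the antecedent holds at x; validity forces ◇^3q at z, giving a w with zR^3w and yR^1w.
First-order correspondent: ∀x ∀y ∀z ((xR³y ∧ xR³z) → ∃w (yRw ∧ zR³w)).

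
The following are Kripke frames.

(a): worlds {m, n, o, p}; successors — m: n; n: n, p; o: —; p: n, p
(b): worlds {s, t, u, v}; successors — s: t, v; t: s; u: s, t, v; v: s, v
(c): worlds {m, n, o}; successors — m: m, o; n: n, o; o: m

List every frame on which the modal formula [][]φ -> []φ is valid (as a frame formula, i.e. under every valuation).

(a), (c)

Frame correspondent (Sahlqvist): forall x forall y (Rxy -> exists z (Rxz & Rzy)) — i.e. density.
(a): satisfies the condition.
(b): fails — Rts but no z with Rtz and Rzs.
(c): satisfies the condition.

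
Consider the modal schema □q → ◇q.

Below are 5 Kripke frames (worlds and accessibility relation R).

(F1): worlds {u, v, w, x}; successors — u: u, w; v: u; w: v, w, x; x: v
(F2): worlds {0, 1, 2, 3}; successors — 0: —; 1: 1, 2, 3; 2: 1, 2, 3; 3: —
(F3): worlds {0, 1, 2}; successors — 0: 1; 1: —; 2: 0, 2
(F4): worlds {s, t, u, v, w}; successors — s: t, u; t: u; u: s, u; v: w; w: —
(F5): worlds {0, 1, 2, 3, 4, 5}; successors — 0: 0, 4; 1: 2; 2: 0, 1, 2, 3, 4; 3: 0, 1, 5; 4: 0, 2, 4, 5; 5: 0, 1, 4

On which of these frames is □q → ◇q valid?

Frame correspondent (Sahlqvist): ∀x ∃y Rxy — i.e. seriality.
(F1): ✓.
(F2): fails — world 0 has no successor.
(F3): fails — world 1 has no successor.
(F4): fails — world w has no successor.
(F5): ✓.
Valid on: (F1), (F5).

(F1), (F5)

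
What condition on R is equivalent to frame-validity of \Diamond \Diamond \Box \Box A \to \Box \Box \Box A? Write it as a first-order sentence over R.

\forall x \forall y \forall z ((x R^2 y \wedge x R^3 z) \to \exists w (y R^2 w \wedge z = w))

This is a Sahlqvist (Geach-type) schema ◇^2□^2A → □^3◇^0A.
Minimal-valuation argument: fix x; take any y with xR^2y and any z with xR^3z. Set V(A) to the set of worlds R-reachable from y in exactly 2 steps. Then □^2A holds at y, so the antecedent holds at x; validity forces ◇^0A at z, giving a w with zR^0w and yR^2w.
First-order correspondent: \forall x \forall y \forall z ((x R^2 y \wedge x R^3 z) \to \exists w (y R^2 w \wedge z = w)).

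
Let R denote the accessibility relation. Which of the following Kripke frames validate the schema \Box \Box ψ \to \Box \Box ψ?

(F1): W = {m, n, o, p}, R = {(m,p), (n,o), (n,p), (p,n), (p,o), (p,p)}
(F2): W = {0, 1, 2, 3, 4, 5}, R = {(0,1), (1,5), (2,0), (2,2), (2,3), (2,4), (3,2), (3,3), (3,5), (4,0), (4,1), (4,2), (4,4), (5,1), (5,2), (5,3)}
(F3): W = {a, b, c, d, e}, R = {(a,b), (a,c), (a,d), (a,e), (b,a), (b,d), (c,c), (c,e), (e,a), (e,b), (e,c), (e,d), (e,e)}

(F1), (F2), (F3)

Frame correspondent (Sahlqvist): \forall x \forall z (x R^2 z \to \exists w (x R^2 w \wedge z = w)) — i.e. a generalized confluence (Geach) condition.
(F1): holds.
(F2): holds.
(F3): holds.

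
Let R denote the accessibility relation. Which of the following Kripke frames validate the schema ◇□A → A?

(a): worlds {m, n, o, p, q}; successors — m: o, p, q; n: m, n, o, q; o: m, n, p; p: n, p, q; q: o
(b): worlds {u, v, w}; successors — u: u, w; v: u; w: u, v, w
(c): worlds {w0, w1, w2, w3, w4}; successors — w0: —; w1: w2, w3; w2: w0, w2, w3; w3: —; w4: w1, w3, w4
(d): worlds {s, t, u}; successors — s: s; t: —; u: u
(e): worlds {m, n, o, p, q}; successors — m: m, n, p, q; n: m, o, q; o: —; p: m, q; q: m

(d)

Frame correspondent (Sahlqvist): ∀x ∀y (xRy → ∃w (yRw ∧ x = w)) — i.e. a generalized confluence (Geach) condition.
(a): fails — mRp but no w with pRw and m=w.
(b): fails — vRu but no t with uRt and v=t.
(c): fails — w1Rw2 but no w with w2Rw and w1=w.
(d): ✓.
(e): fails — nRo but no w with oRw and n=w.
Valid on: (d).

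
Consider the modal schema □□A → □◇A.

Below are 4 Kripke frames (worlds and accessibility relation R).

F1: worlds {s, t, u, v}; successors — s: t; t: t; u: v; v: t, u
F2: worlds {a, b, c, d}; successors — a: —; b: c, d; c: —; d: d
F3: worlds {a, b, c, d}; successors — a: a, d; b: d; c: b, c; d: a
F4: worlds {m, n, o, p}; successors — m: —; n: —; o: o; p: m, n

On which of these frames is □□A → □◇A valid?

Frame correspondent (Sahlqvist): ∀x ∀z (xRz → ∃w (xR²w ∧ zRw)) — i.e. a generalized confluence (Geach) condition.
F1: satisfies the condition.
F2: fails — bRc but no w with bR²w and cRw.
F3: satisfies the condition.
F4: fails — pRm but no w with pR²w and mRw.
Valid on: F1, F3.

F1, F3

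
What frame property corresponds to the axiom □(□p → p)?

Suppose □(□p→p) is valid. Take Rxy and set V(p)={w : Ryw}. Then at y, □p holds; since □(□p→p) at x, □p→p at y, so p at y, i.e. Ryy.
Conversely, on a frame with shift-reflexivity the schema holds at every world under every valuation.
So the correspondent is shift-reflexivity.

Shift-reflexivity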